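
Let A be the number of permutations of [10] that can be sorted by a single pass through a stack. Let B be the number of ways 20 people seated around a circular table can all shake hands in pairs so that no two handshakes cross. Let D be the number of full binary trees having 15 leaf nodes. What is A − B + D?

Stack-sortable permutations are exactly the 231-avoiding ones, counted by C_n; here n = 10. So A = C_10 = 16796.
With 20 = 2·10 people, non-crossing handshake pairings are non-crossing perfect matchings on a circle, counted by C_10. So B = C_10 = 16796.
Full binary trees with 15 leaves have 15−1 = 14 internal nodes, so there are C_14 of them. So D = C_14 = 2674440.
A − B + D = 16796 − 16796 + 2674440 = 2674440.

2674440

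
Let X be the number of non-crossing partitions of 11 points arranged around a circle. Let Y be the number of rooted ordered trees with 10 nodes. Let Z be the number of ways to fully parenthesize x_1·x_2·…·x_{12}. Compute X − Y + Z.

Non-crossing partitions of an n-element set are counted by C_n; here n = 11. So X = C_11 = 58786.
A rooted plane tree on 10 nodes has 9 edges, and such trees are counted by C_9. So Y = C_9 = 4862.
Bracketing 12 factors into binary products is counted by C_{12−1} = C_11. So Z = C_11 = 58786.
X − Y + Z = 58786 − 4862 + 58786 = 112710.

112710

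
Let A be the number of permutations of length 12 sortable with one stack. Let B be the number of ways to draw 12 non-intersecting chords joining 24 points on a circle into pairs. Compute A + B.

By Knuth's characterisation, the stack-sortable permutations of length 12 are the 231-avoiders, numbering C_12. So A = C_12 = 208012.
Pairing 24 circle points by 12 non-crossing chords gives C_12 matchings. So B = C_12 = 208012.
A + B = 208012 + 208012 = 416024.

416024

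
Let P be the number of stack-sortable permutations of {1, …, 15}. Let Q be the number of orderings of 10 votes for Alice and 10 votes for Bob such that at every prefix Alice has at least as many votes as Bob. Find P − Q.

Stack-sortable permutations are exactly the 231-avoiding ones, counted by C_n; here n = 15. So P = C_15 = 9694845.
Reading a vote for the leader as '(' and for the other as ')' turns such a sequence into a balanced string of 10 pairs, so the count is C_10. So Q = C_10 = 16796.
P − Q = 9694845 − 16796 = 9678049.

9678049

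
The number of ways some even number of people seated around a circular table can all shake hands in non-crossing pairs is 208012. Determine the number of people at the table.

Non-crossing handshake pairings of 2n people are counted by C_n. Since C_12 = 208012, the index is 12.
So n = 12, and there are 2n = 24 people.

24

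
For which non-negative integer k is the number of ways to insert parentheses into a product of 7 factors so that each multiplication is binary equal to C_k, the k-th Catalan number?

6

Bracketing 7 factors into binary products is counted by C_{7−1} = C_6.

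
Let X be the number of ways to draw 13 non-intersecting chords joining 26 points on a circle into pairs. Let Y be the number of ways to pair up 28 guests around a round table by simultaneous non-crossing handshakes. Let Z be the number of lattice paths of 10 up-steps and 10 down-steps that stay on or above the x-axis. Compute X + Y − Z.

Non-crossing perfect matchings of 2n points on a circle are counted by C_n; with 26 points, n = 13. So X = C_13 = 742900.
With 28 = 2·14 people, non-crossing handshake pairings are non-crossing perfect matchings on a circle, counted by C_14. So Y = C_14 = 2674440.
Paths of 10 up- and 10 down-steps that never dip below the axis are Dyck paths; their count is C_10. So Z = C_10 = 16796.
X + Y − Z = 742900 + 2674440 − 16796 = 3400544.

3400544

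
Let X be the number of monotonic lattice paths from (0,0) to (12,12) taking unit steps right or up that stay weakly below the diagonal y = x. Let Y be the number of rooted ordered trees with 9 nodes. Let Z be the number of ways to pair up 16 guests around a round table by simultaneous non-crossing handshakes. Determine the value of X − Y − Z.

Sub-diagonal monotone paths from (0,0) to (12,12) biject with Dyck paths of semilength 12, giving C_12. So X = C_12 = 208012.
A rooted plane tree on 9 nodes has 8 edges, and such trees are counted by C_8. So Y = C_8 = 1430.
Non-crossing handshake pairings of 2n people are counted by C_n; 16 people gives n = 8. So Z = C_8 = 1430.
X − Y − Z = 208012 − 1430 − 1430 = 205152.

205152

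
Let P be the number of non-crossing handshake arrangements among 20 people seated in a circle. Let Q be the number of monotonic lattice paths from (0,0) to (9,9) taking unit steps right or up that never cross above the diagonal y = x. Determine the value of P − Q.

Non-crossing handshake pairings of 2n people are counted by C_n; 20 people gives n = 10. So P = C_10 = 16796.
Monotone paths in an n×n grid that stay weakly below the diagonal are counted by C_n; here n = 9. So Q = C_9 = 4862.
P − Q = 16796 − 4862 = 11934.

11934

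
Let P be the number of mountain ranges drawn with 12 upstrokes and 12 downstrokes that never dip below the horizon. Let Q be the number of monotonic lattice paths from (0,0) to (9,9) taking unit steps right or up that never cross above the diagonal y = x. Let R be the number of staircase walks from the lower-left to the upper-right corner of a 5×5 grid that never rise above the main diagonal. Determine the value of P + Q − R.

212832

Dyck paths of semilength n (length 2n) are counted by C_n; here n = 12. So P = C_12 = 208012.
Sub-diagonal monotone paths from (0,0) to (9,9) biject with Dyck paths of semilength 9, giving C_9. So Q = C_9 = 4862.
Sub-diagonal monotone paths from (0,0) to (5,5) biject with Dyck paths of semilength 5, giving C_5. So R = C_5 = 42.
P + Q − R = 208012 + 4862 − 42 = 212832.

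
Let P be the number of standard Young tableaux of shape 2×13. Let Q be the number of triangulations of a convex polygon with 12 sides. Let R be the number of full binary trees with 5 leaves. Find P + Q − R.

759682

Standard Young tableaux of shape 2×n are counted by C_n; here n = 13. So P = C_13 = 742900.
A convex 12-gon is triangulated into 10 triangles, and the number of such triangulations is the Catalan number C_{12−2} = C_10. So Q = C_10 = 16796.
Full binary trees with 5 leaves have 5−1 = 4 internal nodes, so there are C_4 of them. So R = C_4 = 14.
P + Q − R = 742900 + 16796 − 14 = 759682.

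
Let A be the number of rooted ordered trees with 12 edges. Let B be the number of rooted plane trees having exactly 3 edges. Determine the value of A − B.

208007

A rooted plane tree with 12 edges has 13 nodes, and the count is C_12. So A = C_12 = 208012.
Rooted ordered trees with n edges are counted by C_n; here n = 3. So B = C_3 = 5.
A − B = 208012 − 5 = 208007.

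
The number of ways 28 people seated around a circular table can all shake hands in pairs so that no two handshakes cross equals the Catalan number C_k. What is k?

14

With 28 = 2·14 people, non-crossing handshake pairings are non-crossing perfect matchings on a circle, counted by C_14.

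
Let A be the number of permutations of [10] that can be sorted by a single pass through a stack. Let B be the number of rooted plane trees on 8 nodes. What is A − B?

16367

Stack-sortable permutations are exactly the 231-avoiding ones, counted by C_n; here n = 10. So A = C_10 = 16796.
A rooted plane tree on 8 nodes has 7 edges, and such trees are counted by C_7. So B = C_7 = 429.
A − B = 16796 − 429 = 16367.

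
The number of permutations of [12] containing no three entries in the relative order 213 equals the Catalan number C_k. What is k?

12

For any fixed pattern of length 3, the pattern-avoiding permutations of [12] number C_12.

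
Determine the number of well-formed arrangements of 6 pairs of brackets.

A balanced arrangement of 6 bracket pairs is a Dyck word of semilength 6, so the count is C_6.
C_6 = C_5 · 2(2·5+1)/(5+2) = 42 · 22/7 = 132.

132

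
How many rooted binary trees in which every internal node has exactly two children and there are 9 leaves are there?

A full binary tree with L leaves has L−1 internal nodes and is counted by C_{L−1}; L = 9 gives C_8.
C_8 = C(16,8)/9 = 12870/9 = 1430.

1430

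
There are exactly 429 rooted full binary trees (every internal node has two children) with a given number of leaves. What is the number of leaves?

Full binary trees with L leaves are counted by C_{L−1}, and C_7 = 429.
So the index is 7, and the number of leaves is 7 + 1 = 8.

8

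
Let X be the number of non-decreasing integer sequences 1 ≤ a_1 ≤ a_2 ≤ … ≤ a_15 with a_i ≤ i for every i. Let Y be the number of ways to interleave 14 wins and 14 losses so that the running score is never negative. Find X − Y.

7020405

Such sub-staircase sequences of length n are counted by C_n; here n = 15. So X = C_15 = 9694845.
Reading a vote for the leader as '(' and for the other as ')' turns such a sequence into a balanced string of 14 pairs, so the count is C_14. So Y = C_14 = 2674440.
X − Y = 9694845 − 2674440 = 7020405.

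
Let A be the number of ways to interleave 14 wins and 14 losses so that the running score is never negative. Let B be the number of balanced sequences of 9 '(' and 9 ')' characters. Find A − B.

2669578

Ballot sequences with n votes each where one side never trails are Dyck words, counted by C_n; here n = 14. So A = C_14 = 2674440.
Balanced strings of n pairs of brackets are counted by C_n; here n = 9. So B = C_9 = 4862.
A − B = 2674440 − 4862 = 2669578.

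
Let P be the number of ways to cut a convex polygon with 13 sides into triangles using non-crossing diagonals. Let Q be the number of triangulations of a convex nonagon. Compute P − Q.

58357

A convex 13-gon is triangulated into 11 triangles, and the number of such triangulations is the Catalan number C_{13−2} = C_11. So P = C_11 = 58786.
Triangulations of a convex m-gon are counted by C_{m−2}; with m = 9 this is C_7. So Q = C_7 = 429.
P − Q = 58786 − 429 = 58357.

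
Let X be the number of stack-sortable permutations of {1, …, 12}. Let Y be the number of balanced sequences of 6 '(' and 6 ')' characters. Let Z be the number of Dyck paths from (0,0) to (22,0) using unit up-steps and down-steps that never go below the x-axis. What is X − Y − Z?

149094

Stack-sortable permutations are exactly the 231-avoiding ones, counted by C_n; here n = 12. So X = C_12 = 208012.
Balanced strings of n pairs of brackets are counted by C_n; here n = 6. So Y = C_6 = 132.
Paths of 11 up- and 11 down-steps that never dip below the axis are Dyck paths; their count is C_11. So Z = C_11 = 58786.
X − Y − Z = 208012 − 132 − 58786 = 149094.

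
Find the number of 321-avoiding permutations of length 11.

58786

Permutations of [n] avoiding any single length-3 pattern are counted by C_n; here n = 11.
C_11 = C_10 · 2(2·10+1)/(10+2) = 16796 · 42/12 = 58786.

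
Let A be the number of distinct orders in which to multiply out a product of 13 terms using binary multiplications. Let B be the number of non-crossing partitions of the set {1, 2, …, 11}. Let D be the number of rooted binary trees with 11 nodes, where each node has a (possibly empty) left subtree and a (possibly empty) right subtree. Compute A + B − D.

208012

Ways to associate a product of 13 factors correspond to binary trees on 13 leaves, so the count is C_12. So A = C_12 = 208012.
Non-crossing partitions of an n-element set are counted by C_n; here n = 11. So B = C_11 = 58786.
There are C_n binary search tree shapes on n keys; with n = 11 that is C_11. So D = C_11 = 58786.
A + B − D = 208012 + 58786 − 58786 = 208012.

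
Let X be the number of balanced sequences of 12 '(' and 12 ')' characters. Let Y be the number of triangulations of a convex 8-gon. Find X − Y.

Balanced strings of n pairs of brackets are counted by C_n; here n = 12. So X = C_12 = 208012.
The number of triangulations of an 8-gon is the Catalan number C_6 (index = sides − 2). So Y = C_6 = 132.
X − Y = 208012 − 132 = 207880.

207880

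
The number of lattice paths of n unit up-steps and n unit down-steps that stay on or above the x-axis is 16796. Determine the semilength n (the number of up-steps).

10

Dyck paths of semilength n are counted by C_n. Since C_10 = 16796, the index is 10.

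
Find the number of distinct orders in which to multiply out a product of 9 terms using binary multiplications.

Bracketing 9 factors into binary products is counted by C_{9−1} = C_8.
C_8 = 1430.

1430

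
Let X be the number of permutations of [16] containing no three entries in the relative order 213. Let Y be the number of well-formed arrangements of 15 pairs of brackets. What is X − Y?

25662825

Permutations of [n] avoiding any single length-3 pattern are counted by C_n; here n = 16. So X = C_16 = 35357670.
With 15 pairs the number of balanced bracket strings is the Catalan number C_15. So Y = C_15 = 9694845.
X − Y = 35357670 − 9694845 = 25662825.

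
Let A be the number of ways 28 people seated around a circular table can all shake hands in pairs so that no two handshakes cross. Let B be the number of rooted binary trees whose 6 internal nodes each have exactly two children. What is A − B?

2674308

Non-crossing handshake pairings of 2n people are counted by C_n; 28 people gives n = 14. So A = C_14 = 2674440.
The number of full binary trees on 6 internal nodes is the Catalan number C_6. So B = C_6 = 132.
A − B = 2674440 − 132 = 2674308.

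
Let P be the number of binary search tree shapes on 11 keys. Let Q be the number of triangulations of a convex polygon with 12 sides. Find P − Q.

41990

Binary trees (left/right distinguished) on n nodes are counted by C_n; here n = 11. So P = C_11 = 58786.
Triangulations of a convex m-gon are counted by C_{m−2}; with m = 12 this is C_10. So Q = C_10 = 16796.
P − Q = 58786 − 16796 = 41990.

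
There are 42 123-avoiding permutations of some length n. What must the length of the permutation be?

Permutations of [n] avoiding a fixed length-3 pattern are counted by C_n. Since C_5 = 42, the index is 5.

5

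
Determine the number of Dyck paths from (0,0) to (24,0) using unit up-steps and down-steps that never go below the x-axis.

A Dyck path with 12 up-steps and 12 down-steps has semilength 12, so there are C_12 of them.
C_12 = C(24,12)/13 = 2704156/13 = 208012.

208012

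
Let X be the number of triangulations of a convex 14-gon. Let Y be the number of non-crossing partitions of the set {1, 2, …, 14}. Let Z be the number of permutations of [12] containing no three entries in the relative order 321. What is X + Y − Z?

Triangulations of a convex m-gon are counted by C_{m−2}; with m = 14 this is C_12. So X = C_12 = 208012.
Non-crossing partitions of an n-element set are counted by C_n; here n = 14. So Y = C_14 = 2674440.
Permutations of [n] avoiding any single length-3 pattern are counted by C_n; here n = 12. So Z = C_12 = 208012.
X + Y − Z = 208012 + 2674440 − 208012 = 2674440.

2674440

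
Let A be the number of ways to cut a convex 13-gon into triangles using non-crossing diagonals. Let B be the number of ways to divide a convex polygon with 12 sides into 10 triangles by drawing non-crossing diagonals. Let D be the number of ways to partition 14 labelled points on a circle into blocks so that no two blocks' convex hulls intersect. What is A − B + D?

The number of triangulations of a 13-gon is the Catalan number C_11 (index = sides − 2). So A = C_11 = 58786.
A convex 12-gon is triangulated into 10 triangles, and the number of such triangulations is the Catalan number C_{12−2} = C_10. So B = C_10 = 16796.
Non-crossing partitions of an n-element set are counted by C_n; here n = 14. So D = C_14 = 2674440.
A − B + D = 58786 − 16796 + 2674440 = 2716430.

2716430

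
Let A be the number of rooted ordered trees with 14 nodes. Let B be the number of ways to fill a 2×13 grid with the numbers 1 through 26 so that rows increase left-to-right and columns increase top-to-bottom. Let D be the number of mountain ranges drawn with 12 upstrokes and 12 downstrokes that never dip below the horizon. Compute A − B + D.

208012

A rooted plane tree on 14 nodes has 13 edges, and such trees are counted by C_13. So A = C_13 = 742900.
Standard Young tableaux of shape 2×n are counted by C_n; here n = 13. So B = C_13 = 742900.
A Dyck path with 12 up-steps and 12 down-steps has semilength 12, so there are C_12 of them. So D = C_12 = 208012.
A − B + D = 742900 − 742900 + 208012 = 208012.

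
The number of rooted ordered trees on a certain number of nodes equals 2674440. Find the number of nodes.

15

Rooted ordered trees on m nodes are counted by C_{m−1}. Since C_14 = 2674440, the index is 14.
So the index is 14, and the number of nodes is 14 + 1 = 15.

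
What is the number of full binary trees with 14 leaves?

742900

Full binary trees with 14 leaves have 14−1 = 13 internal nodes, so there are C_13 of them.
C_13 = C_12 · 2(2·12+1)/(12+2) = 208012 · 50/14 = 742900.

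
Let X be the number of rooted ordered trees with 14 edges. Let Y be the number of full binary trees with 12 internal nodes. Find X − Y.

2466428

A rooted plane tree with 14 edges has 15 nodes, and the count is C_14. So X = C_14 = 2674440.
The number of full binary trees on 12 internal nodes is the Catalan number C_12. So Y = C_12 = 208012.
X − Y = 2674440 − 208012 = 2466428.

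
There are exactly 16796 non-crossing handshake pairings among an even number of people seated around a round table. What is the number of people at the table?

20

Non-crossing handshake pairings of 2n people are counted by C_n; 16796 = C_10.
So n = 10, and there are 2n = 20 people.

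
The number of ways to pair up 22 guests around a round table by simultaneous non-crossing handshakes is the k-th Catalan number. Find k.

With 22 = 2·11 people, non-crossing handshake pairings are non-crossing perfect matchings on a circle, counted by C_11.

11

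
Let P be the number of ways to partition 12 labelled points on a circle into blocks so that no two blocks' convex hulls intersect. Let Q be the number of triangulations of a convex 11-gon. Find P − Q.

203150

Non-crossing partitions of an n-element set are counted by C_n; here n = 12. So P = C_12 = 208012.
The number of triangulations of an 11-gon is the Catalan number C_9 (index = sides − 2). So Q = C_9 = 4862.
P − Q = 208012 − 4862 = 203150.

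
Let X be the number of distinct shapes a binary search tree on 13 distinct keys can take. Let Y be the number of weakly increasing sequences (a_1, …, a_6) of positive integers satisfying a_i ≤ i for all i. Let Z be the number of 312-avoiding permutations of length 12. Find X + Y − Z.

535020

Binary trees (left/right distinguished) on n nodes are counted by C_n; here n = 13. So X = C_13 = 742900.
Weakly increasing sequences with a_i ≤ i biject with Dyck paths of semilength 6, so there are C_6. So Y = C_6 = 132.
For any fixed pattern of length 3, the pattern-avoiding permutations of [12] number C_12. So Z = C_12 = 208012.
X + Y − Z = 742900 + 132 − 208012 = 535020.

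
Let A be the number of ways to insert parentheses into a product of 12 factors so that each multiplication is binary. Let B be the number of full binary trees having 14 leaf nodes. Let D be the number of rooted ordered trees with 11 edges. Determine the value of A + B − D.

742900

Parenthesizations of m factors correspond to full binary trees with m leaves, counted by C_{m−1}; m = 12 gives C_11. So A = C_11 = 58786.
Full binary trees with 14 leaves have 14−1 = 13 internal nodes, so there are C_13 of them. So B = C_13 = 742900.
A rooted plane tree with 11 edges has 12 nodes, and the count is C_11. So D = C_11 = 58786.
A + B − D = 58786 + 742900 − 58786 = 742900.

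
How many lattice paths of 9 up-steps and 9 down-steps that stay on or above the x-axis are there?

4862

Dyck paths of semilength n (length 2n) are counted by C_n; here n = 9.
C_9 = C(18,9)/10 = 48620/10 = 4862.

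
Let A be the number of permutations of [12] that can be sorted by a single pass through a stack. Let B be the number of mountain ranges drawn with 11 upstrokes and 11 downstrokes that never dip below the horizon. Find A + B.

266798

By Knuth's characterisation, the stack-sortable permutations of length 12 are the 231-avoiders, numbering C_12. So A = C_12 = 208012.
Dyck paths of semilength n (length 2n) are counted by C_n; here n = 11. So B = C_11 = 58786.
A + B = 208012 + 58786 = 266798.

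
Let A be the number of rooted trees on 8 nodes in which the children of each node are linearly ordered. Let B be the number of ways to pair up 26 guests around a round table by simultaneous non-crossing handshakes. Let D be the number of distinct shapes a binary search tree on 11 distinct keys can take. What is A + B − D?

A rooted plane tree on 8 nodes has 7 edges, and such trees are counted by C_7. So A = C_7 = 429.
With 26 = 2·13 people, non-crossing handshake pairings are non-crossing perfect matchings on a circle, counted by C_13. So B = C_13 = 742900.
Rooted binary trees with 11 nodes (each child slot possibly empty) number C_11. So D = C_11 = 58786.
A + B − D = 429 + 742900 − 58786 = 684543.

684543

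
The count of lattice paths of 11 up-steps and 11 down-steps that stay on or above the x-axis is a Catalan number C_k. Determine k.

11

Dyck paths of semilength n (length 2n) are counted by C_n; here n = 11.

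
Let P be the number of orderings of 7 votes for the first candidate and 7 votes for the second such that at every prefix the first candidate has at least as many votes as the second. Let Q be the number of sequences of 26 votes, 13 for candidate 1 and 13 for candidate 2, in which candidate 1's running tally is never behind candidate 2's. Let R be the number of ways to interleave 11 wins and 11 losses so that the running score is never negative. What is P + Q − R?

Reading a vote for the leader as '(' and for the other as ')' turns such a sequence into a balanced string of 7 pairs, so the count is C_7. So P = C_7 = 429.
Ballot sequences with n votes each where one side never trails are Dyck words, counted by C_n; here n = 13. So Q = C_13 = 742900.
Reading a vote for the leader as '(' and for the other as ')' turns such a sequence into a balanced string of 11 pairs, so the count is C_11. So R = C_11 = 58786.
P + Q − R = 429 + 742900 − 58786 = 684543.

684543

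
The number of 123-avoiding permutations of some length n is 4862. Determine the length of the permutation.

9

Permutations of [n] avoiding a fixed length-3 pattern are counted by C_n; 4862 = C_9.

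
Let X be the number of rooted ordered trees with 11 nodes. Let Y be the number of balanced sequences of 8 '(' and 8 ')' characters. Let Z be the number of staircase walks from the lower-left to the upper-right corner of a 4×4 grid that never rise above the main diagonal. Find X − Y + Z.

A rooted plane tree on 11 nodes has 10 edges, and such trees are counted by C_10. So X = C_10 = 16796.
A balanced arrangement of 8 bracket pairs is a Dyck word of semilength 8, so the count is C_8. So Y = C_8 = 1430.
Monotone paths in an n×n grid that stay weakly below the diagonal are counted by C_n; here n = 4. So Z = C_4 = 14.
X − Y + Z = 16796 − 1430 + 14 = 15380.

15380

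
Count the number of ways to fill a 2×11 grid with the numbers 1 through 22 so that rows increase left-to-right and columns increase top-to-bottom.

Standard Young tableaux of shape 2×n are counted by C_n; here n = 11.
C_11 = C(22,11)/12 = 705432/12 = 58786.

58786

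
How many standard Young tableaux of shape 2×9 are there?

By the hook-length formula (or a Dyck-path bijection), SYT of shape 2×9 number C_9.
C_9 = C(18,9)/10 = 48620/10 = 4862.

4862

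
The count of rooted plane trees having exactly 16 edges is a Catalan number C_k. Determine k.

A rooted plane tree with 16 edges has 17 nodes, and the count is C_16.

16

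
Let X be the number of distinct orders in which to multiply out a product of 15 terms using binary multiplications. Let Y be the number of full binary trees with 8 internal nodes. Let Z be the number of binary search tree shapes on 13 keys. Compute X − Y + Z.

3415910

Parenthesizations of m factors correspond to full binary trees with m leaves, counted by C_{m−1}; m = 15 gives C_14. So X = C_14 = 2674440.
Full binary trees with n internal nodes are counted by C_n; here n = 8. So Y = C_8 = 1430.
There are C_n binary search tree shapes on n keys; with n = 13 that is C_13. So Z = C_13 = 742900.
X − Y + Z = 2674440 − 1430 + 742900 = 3415910.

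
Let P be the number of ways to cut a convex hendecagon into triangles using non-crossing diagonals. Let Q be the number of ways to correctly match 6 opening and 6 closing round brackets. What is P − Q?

4730

The number of triangulations of an 11-gon is the Catalan number C_9 (index = sides − 2). So P = C_9 = 4862.
Balanced strings of n pairs of brackets are counted by C_n; here n = 6. So Q = C_6 = 132.
P − Q = 4862 − 132 = 4730.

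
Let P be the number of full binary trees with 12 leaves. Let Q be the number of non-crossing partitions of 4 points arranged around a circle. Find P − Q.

58772

Full binary trees with 12 leaves have 12−1 = 11 internal nodes, so there are C_11 of them. So P = C_11 = 58786.
Non-crossing partitions of an n-element set are counted by C_n; here n = 4. So Q = C_4 = 14.
P − Q = 58786 − 14 = 58772.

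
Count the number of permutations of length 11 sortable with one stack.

Stack-sortable permutations are exactly the 231-avoiding ones, counted by C_n; here n = 11.
C_11 = C(22,11)/12 = 705432/12 = 58786.

58786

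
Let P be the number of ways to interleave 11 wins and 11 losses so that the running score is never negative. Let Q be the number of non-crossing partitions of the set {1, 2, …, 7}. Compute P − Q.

Ballot sequences with n votes each where one side never trails are Dyck words, counted by C_n; here n = 11. So P = C_11 = 58786.
The non-crossing partitions of [7] form a lattice of size C_7. So Q = C_7 = 429.
P − Q = 58786 − 429 = 58357.

58357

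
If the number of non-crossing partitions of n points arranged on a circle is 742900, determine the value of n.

Non-crossing partitions of [n] are counted by C_n. The Catalan number equal to 742900 is C_13.

13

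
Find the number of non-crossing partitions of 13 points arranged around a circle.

Non-crossing partitions of an n-element set are counted by C_n; here n = 13.
C_13 = C(26,13)/14 = 10400600/14 = 742900.

742900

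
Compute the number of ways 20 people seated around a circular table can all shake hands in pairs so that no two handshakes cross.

16796

With 20 = 2·10 people, non-crossing handshake pairings are non-crossing perfect matchings on a circle, counted by C_10.
C_10 = C_9 · 2(2·9+1)/(9+2) = 4862 · 38/11 = 16796.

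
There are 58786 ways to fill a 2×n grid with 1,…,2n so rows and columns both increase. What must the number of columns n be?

Standard Young tableaux of shape 2×n are counted by C_n, and C_11 = 58786.

11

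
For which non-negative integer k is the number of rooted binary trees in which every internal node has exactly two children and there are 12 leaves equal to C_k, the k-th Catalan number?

11

Full binary trees with 12 leaves have 12−1 = 11 internal nodes, so there are C_11 of them.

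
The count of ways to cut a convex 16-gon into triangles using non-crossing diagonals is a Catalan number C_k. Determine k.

A convex 16-gon is triangulated into 14 triangles, and the number of such triangulations is the Catalan number C_{16−2} = C_14.

14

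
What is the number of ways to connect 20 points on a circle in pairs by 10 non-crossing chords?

16796

Non-crossing perfect matchings of 2n points on a circle are counted by C_n; with 20 points, n = 10.
C_10 = C(20,10)/11 = 184756/11 = 16796.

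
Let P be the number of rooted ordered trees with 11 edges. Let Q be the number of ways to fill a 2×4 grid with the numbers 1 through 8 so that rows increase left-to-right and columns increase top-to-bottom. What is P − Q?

58772

A rooted plane tree with 11 edges has 12 nodes, and the count is C_11. So P = C_11 = 58786.
Standard Young tableaux of shape 2×n are counted by C_n; here n = 4. So Q = C_4 = 14.
P − Q = 58786 − 14 = 58772.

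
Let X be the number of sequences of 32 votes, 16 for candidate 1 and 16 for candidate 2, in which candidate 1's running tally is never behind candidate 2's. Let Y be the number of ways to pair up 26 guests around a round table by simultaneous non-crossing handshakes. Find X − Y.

34614770

Ballot sequences with n votes each where one side never trails are Dyck words, counted by C_n; here n = 16. So X = C_16 = 35357670.
With 26 = 2·13 people, non-crossing handshake pairings are non-crossing perfect matchings on a circle, counted by C_13. So Y = C_13 = 742900.
X − Y = 35357670 − 742900 = 34614770.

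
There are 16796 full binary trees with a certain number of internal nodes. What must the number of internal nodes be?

Full binary trees with n internal nodes are counted by C_n. Since C_10 = 16796, the index is 10.

10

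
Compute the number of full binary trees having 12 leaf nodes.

Full binary trees with 12 leaves have 12−1 = 11 internal nodes, so there are C_11 of them.
C_11 = C(22,11)/12 = 705432/12 = 58786.

58786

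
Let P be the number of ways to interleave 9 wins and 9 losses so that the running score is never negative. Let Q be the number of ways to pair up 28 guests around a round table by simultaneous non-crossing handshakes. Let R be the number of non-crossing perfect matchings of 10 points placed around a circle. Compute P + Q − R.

Reading a vote for the leader as '(' and for the other as ')' turns such a sequence into a balanced string of 9 pairs, so the count is C_9. So P = C_9 = 4862.
With 28 = 2·14 people, non-crossing handshake pairings are non-crossing perfect matchings on a circle, counted by C_14. So Q = C_14 = 2674440.
Non-crossing perfect matchings of 2n points on a circle are counted by C_n; with 10 points, n = 5. So R = C_5 = 42.
P + Q − R = 4862 + 2674440 − 42 = 2679260.

2679260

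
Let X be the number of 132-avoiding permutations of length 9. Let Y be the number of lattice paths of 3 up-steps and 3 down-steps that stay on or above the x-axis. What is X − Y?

For any fixed pattern of length 3, the pattern-avoiding permutations of [9] number C_9. So X = C_9 = 4862.
Dyck paths of semilength n (length 2n) are counted by C_n; here n = 3. So Y = C_3 = 5.
X − Y = 4862 − 5 = 4857.

4857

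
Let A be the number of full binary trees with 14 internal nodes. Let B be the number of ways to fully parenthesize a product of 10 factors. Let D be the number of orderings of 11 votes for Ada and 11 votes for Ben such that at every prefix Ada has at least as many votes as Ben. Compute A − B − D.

2610792

The number of full binary trees on 14 internal nodes is the Catalan number C_14. So A = C_14 = 2674440.
Ways to associate a product of 10 factors correspond to binary trees on 10 leaves, so the count is C_9. So B = C_9 = 4862.
Reading a vote for the leader as '(' and for the other as ')' turns such a sequence into a balanced string of 11 pairs, so the count is C_11. So D = C_11 = 58786.
A − B − D = 2674440 − 4862 − 58786 = 2610792.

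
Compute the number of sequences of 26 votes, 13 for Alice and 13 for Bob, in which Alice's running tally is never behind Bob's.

742900

Ballot sequences with n votes each where one side never trails are Dyck words, counted by C_n; here n = 13.
C_13 = 742900.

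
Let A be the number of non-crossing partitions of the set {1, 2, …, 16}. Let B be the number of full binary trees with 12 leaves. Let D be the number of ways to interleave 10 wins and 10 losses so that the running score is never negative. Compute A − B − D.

35282088

Non-crossing partitions of an n-element set are counted by C_n; here n = 16. So A = C_16 = 35357670.
Full binary trees with 12 leaves have 12−1 = 11 internal nodes, so there are C_11 of them. So B = C_11 = 58786.
Reading a vote for the leader as '(' and for the other as ')' turns such a sequence into a balanced string of 10 pairs, so the count is C_10. So D = C_10 = 16796.
A − B − D = 35357670 − 58786 − 16796 = 35282088.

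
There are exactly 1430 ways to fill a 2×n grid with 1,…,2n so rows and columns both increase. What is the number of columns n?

8

Standard Young tableaux of shape 2×n are counted by C_n; 1430 = C_8.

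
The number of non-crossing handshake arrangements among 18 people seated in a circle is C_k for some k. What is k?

Non-crossing handshake pairings of 2n people are counted by C_n; 18 people gives n = 9.

9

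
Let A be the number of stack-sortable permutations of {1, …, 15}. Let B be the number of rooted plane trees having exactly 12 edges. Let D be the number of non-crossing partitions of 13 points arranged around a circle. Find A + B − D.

By Knuth's characterisation, the stack-sortable permutations of length 15 are the 231-avoiders, numbering C_15. So A = C_15 = 9694845.
Rooted ordered trees with n edges are counted by C_n; here n = 12. So B = C_12 = 208012.
Non-crossing partitions of an n-element set are counted by C_n; here n = 13. So D = C_13 = 742900.
A + B − D = 9694845 + 208012 − 742900 = 9159957.

9159957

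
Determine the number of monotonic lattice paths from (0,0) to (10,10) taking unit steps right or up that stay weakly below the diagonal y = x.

Sub-diagonal monotone paths from (0,0) to (10,10) biject with Dyck paths of semilength 10, giving C_10.
C_10 = C(20,10)/11 = 184756/11 = 16796.

16796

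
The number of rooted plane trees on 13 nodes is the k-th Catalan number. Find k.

Rooted ordered (plane) trees on m nodes have m−1 edges and are counted by C_{m−1}; m = 13 gives C_12.

12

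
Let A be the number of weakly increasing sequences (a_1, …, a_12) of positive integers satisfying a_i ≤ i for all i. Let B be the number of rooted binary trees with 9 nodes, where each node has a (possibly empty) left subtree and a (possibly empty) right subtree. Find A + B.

212874

Weakly increasing sequences with a_i ≤ i biject with Dyck paths of semilength 12, so there are C_12. So A = C_12 = 208012.
Rooted binary trees with 9 nodes (each child slot possibly empty) number C_9. So B = C_9 = 4862.
A + B = 208012 + 4862 = 212874.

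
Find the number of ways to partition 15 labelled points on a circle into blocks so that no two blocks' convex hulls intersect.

Non-crossing partitions of an n-element set are counted by C_n; here n = 15.
C_15 = C(30,15)/16 = 155117520/16 = 9694845.

9694845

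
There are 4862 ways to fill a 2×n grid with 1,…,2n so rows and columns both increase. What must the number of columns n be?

Standard Young tableaux of shape 2×n are counted by C_n. The Catalan number equal to 4862 is C_9.

9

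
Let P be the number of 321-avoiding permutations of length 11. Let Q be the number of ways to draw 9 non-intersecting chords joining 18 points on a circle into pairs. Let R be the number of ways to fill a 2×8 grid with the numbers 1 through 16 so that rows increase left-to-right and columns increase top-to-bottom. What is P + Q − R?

Permutations of [n] avoiding any single length-3 pattern are counted by C_n; here n = 11. So P = C_11 = 58786.
Pairing 18 circle points by 9 non-crossing chords gives C_9 matchings. So Q = C_9 = 4862.
By the hook-length formula (or a Dyck-path bijection), SYT of shape 2×8 number C_8. So R = C_8 = 1430.
P + Q − R = 58786 + 4862 − 1430 = 62218.

62218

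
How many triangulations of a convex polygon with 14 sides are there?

Triangulations of a convex m-gon are counted by C_{m−2}; with m = 14 this is C_12.
C_12 = C(24,12)/13 = 2704156/13 = 208012.

208012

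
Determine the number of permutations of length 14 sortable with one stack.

2674440

By Knuth's characterisation, the stack-sortable permutations of length 14 are the 231-avoiders, numbering C_14.
C_14 = 2674440.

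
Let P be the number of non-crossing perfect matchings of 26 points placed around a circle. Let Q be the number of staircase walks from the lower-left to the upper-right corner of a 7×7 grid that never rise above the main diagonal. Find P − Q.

742471

Pairing 26 circle points by 13 non-crossing chords gives C_13 matchings. So P = C_13 = 742900.
Sub-diagonal monotone paths from (0,0) to (7,7) biject with Dyck paths of semilength 7, giving C_7. So Q = C_7 = 429.
P − Q = 742900 − 429 = 742471.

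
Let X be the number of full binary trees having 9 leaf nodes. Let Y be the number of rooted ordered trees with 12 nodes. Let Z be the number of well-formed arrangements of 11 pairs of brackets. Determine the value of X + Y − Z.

A full binary tree with L leaves has L−1 internal nodes and is counted by C_{L−1}; L = 9 gives C_8. So X = C_8 = 1430.
Rooted ordered (plane) trees on m nodes have m−1 edges and are counted by C_{m−1}; m = 12 gives C_11. So Y = C_11 = 58786.
A balanced arrangement of 11 bracket pairs is a Dyck word of semilength 11, so the count is C_11. So Z = C_11 = 58786.
X + Y − Z = 1430 + 58786 − 58786 = 1430.

1430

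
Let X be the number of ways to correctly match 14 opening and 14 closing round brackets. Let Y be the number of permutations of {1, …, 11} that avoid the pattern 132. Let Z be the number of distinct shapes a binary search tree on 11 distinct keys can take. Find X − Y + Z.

2674440

A balanced arrangement of 14 bracket pairs is a Dyck word of semilength 14, so the count is C_14. So X = C_14 = 2674440.
Permutations of [n] avoiding any single length-3 pattern are counted by C_n; here n = 11. So Y = C_11 = 58786.
Rooted binary trees with 11 nodes (each child slot possibly empty) number C_11. So Z = C_11 = 58786.
X − Y + Z = 2674440 − 58786 + 58786 = 2674440.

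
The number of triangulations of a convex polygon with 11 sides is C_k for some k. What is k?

9

The number of triangulations of an 11-gon is the Catalan number C_9 (index = sides − 2).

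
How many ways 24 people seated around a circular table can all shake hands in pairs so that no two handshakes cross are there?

208012

Non-crossing handshake pairings of 2n people are counted by C_n; 24 people gives n = 12.
C_12 = 208012.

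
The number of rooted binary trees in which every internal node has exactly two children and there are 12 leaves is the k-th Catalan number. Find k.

A full binary tree with L leaves has L−1 internal nodes and is counted by C_{L−1}; L = 12 gives C_11.

11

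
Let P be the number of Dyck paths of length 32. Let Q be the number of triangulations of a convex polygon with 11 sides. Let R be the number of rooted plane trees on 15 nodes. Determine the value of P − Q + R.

38027248

Paths of 16 up- and 16 down-steps that never dip below the axis are Dyck paths; their count is C_16. So P = C_16 = 35357670.
Triangulations of a convex m-gon are counted by C_{m−2}; with m = 11 this is C_9. So Q = C_9 = 4862.
A rooted plane tree on 15 nodes has 14 edges, and such trees are counted by C_14. So R = C_14 = 2674440.
P − Q + R = 35357670 − 4862 + 2674440 = 38027248.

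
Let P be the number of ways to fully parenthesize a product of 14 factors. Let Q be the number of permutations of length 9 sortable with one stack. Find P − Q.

738038

Ways to associate a product of 14 factors correspond to binary trees on 14 leaves, so the count is C_13. So P = C_13 = 742900.
By Knuth's characterisation, the stack-sortable permutations of length 9 are the 231-avoiders, numbering C_9. So Q = C_9 = 4862.
P − Q = 742900 − 4862 = 738038.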